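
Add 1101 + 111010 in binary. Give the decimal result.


1101 + 111010 = 1000111 = 71

71


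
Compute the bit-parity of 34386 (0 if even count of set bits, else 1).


0b1000011001010010 has 6 ones => parity 0

0


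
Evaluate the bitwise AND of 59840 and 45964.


0b1110100111000000 & 0b1011001110001100 = 0b1010000110000000 = 41344

41344


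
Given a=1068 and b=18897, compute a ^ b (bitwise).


1068 ^ 18897 = 19965

19965


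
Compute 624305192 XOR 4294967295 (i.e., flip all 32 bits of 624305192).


624305192 ^ 4294967295 = 3670662103

3670662103


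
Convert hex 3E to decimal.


3E hex = 62 decimal

62


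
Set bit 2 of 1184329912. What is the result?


1184329912 | (1 << 2) = 1184329912 | 4 = 1184329916

1184329916


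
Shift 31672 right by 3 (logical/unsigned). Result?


0b111101110111000 >> 3 = 0b111101110111 = 3959

3959


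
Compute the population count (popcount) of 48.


0b110000 has 2 set bits

2


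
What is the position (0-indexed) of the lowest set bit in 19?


0b10011. Lowest set bit at position 0

0


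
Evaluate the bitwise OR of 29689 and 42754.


0b111001111111001 | 0b1010011100000010 = 0b1111011111111011 = 63483

63483


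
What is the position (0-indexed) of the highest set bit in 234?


0b11101010. Highest set bit at position 7

7


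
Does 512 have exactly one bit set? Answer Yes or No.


0b1000000000. Only one bit set => Yes

Yes


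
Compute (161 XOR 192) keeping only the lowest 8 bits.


Step 1: 161 ^ 192 = 97
Step 2: 97 & 255 = 97

97


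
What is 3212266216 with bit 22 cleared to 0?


3212266216 & ~(1 << 22) = 3208071912

3208071912


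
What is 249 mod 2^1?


249 & 1 = 1

1


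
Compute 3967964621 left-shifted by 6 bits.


0b11101100100000100101010111001101 << 6 = 0b11101100100000100101010111001101000000 = 253949735744

253949735744


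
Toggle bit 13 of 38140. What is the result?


38140 ^ (1 << 13) = 38140 ^ 8192 = 46332

46332


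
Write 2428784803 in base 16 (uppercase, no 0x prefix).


2428784803 = 90C450A3 hex

90C450A3


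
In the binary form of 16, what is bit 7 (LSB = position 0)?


0b10000, position 7 = 0

0


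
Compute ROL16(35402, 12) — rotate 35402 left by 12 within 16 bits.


Rotate 0b1000101001001010 left by 12 (16-bit) = 0b1010100010100100 = 43172

43172


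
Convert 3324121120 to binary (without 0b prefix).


3324121120 = 11000110001000100001000000100000 in binary

11000110001000100001000000100000


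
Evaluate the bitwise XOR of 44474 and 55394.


0b1010110110111010 ^ 0b1101100001100010 = 0b111010111011000 = 30168

30168


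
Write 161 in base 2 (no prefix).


161 = 10100001 in binary

10100001


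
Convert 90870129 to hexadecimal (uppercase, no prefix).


90870129 = 56A9171 hex

56A9171


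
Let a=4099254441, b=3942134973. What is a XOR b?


4099254441 ^ 3942134973 = 514694164

514694164


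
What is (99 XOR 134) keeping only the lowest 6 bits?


Step 1: 99 ^ 134 = 229
Step 2: 229 & 63 = 37

37


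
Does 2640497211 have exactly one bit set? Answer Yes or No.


0b10011101011000101100101000111011. Multiple bits set => No

No


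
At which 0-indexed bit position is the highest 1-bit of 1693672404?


0b1100100111100110110001111010100. Highest set bit at position 30

30


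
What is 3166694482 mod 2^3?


3166694482 & 7 = 2

2


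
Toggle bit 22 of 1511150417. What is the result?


1511150417 ^ (1 << 22) = 1511150417 ^ 4194304 = 1515344721

1515344721


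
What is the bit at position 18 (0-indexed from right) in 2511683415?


0b10010101101101010011111101010111, position 18 = 1

1


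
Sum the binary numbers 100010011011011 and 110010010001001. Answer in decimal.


100010011011011 + 110010010001001 = 1010100101100100 = 43364

43364


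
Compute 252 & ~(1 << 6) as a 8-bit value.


252 & ~(1 << 6) = 188

188


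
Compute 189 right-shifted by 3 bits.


0b10111101 >> 3 = 0b10111 = 23

23


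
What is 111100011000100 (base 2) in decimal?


111100011000100 in decimal = 30916

30916


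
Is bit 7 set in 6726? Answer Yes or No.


0b1101001000110, bit 7 = 0. No

No


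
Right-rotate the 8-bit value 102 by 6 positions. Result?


Rotate 0b1100110 right by 6 (8-bit) = 0b10011001 = 153

153


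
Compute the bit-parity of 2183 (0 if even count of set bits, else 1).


0b100010000111 has 5 ones => parity 1

1


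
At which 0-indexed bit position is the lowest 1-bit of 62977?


0b1111011000000001. Lowest set bit at position 0

0


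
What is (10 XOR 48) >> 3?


Step 1: 10 ^ 48 = 58
Step 2: 58 >> 3 = 7

7


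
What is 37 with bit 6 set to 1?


37 | (1 << 6) = 37 | 64 = 101

101


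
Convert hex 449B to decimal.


449B hex = 17563 decimal

17563


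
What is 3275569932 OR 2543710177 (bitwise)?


0b11000011001111010011101100001100 | 0b10010111100111011110111111100001 = 0b11010111101111011111111111101101 = 3619553261

3619553261


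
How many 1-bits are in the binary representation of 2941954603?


0b10101111010110101010101000101011 has 18 set bits

18


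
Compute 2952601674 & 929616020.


0b10101111111111010010000001001010 & 0b110111011010001101000010010100 = 0b100111011010000000000000000000 = 661127168

661127168


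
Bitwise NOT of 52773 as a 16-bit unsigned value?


~0b1100111000100101 = 0b11000111011010 = 12762 (16-bit unsigned)

12762


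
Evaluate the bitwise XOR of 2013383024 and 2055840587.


0b1111000000000011100100101110000 ^ 0b1111010100010011010001101001011 = 0b10100010000110101000111011 = 42494523

42494523


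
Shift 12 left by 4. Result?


0b1100 << 4 = 0b11000000 = 192

192


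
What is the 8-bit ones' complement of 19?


19 ^ 255 = 236

236


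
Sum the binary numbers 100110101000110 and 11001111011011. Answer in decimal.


100110101000110 + 11001111011011 = 1000000100100001 = 33057

33057


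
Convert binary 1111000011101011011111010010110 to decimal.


1111000011101011011111010010110 in decimal = 2020982422

2020982422


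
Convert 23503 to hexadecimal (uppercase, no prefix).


23503 = 5BCF hex

5BCF


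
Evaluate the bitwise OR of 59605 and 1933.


0b1110100011010101 | 0b11110001101 = 0b1110111111011101 = 61405

61405


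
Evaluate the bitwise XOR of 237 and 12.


0b11101101 ^ 0b1100 = 0b11100001 = 225

225


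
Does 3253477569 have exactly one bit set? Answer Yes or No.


0b11000001111011000010000011000001. Multiple bits set => No

No


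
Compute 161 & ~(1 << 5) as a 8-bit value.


161 & ~(1 << 5) = 129

129


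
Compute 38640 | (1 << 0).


38640 | (1 << 0) = 38640 | 1 = 38641

38641


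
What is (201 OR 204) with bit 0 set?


Step 1: 201 | 204 = 205
Step 2: 205 | (1 << 0) = 205 | 1 = 205

205


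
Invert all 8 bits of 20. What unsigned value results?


20 ^ 255 = 235

235


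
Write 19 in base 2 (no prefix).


19 = 10011 in binary

10011


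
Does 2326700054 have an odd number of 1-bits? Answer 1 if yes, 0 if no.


0b10001010101011101010000000010110 has 13 ones => parity 1

1


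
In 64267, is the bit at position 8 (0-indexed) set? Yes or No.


0b1111101100001011, bit 8 = 1. Yes

Yes


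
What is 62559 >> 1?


0b1111010001011111 >> 1 = 0b111101000101111 = 31279

31279


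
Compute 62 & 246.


0b111110 & 0b11110110 = 0b110110 = 54

54


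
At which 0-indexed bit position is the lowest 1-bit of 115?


0b1110011. Lowest set bit at position 0

0


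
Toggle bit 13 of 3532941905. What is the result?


3532941905 ^ (1 << 13) = 3532941905 ^ 8192 = 3532933713

3532933713


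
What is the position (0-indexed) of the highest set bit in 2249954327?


0b10000110000110111001010000010111. Highest set bit at position 31

31


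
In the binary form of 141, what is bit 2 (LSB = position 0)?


0b10001101, position 2 = 1

1


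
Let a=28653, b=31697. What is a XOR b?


28653 ^ 31697 = 5180

5180


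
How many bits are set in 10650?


0b10100110011010 has 7 set bits

7


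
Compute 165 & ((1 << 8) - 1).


165 & 255 = 165

165


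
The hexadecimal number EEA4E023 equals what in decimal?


EEA4E023 hex = 4003782691 decimal

4003782691


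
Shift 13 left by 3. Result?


0b1101 << 3 = 0b1101000 = 104

104


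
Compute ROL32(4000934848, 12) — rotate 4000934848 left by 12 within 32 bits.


Rotate 0b11101110011110010110101111000000 left by 12 (32-bit) = 0b10010110101111000000111011100111 = 2528906983

2528906983


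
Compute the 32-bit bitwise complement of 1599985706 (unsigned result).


~0b1011111010111011101100000101010 = 0b10100000101000100010011111010101 = 2694981589 (32-bit unsigned)

2694981589


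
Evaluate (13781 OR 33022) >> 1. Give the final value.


Step 1: 13781 | 33022 = 46591
Step 2: 46591 >> 1 = 23295

23295


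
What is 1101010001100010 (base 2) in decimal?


1101010001100010 in decimal = 54370

54370


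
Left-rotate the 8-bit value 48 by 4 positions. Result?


Rotate 0b110000 left by 4 (8-bit) = 0b11 = 3

3


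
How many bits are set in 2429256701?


0b10010000110010111000001111111101 has 17 set bits

17


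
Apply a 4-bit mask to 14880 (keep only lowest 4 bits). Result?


14880 & 15 = 0

0


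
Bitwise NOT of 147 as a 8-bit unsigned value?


~0b10010011 = 0b1101100 = 108 (8-bit unsigned)

108


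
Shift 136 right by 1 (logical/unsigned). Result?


0b10001000 >> 1 = 0b1000100 = 68

68


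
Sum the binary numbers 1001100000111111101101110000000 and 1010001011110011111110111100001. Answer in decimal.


1001100000111111101101110000000 + 1010001011110011111110111100001 = 10011101100110011101100101100001 = 2644105569

2644105569


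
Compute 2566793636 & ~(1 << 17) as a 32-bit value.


2566793636 & ~(1 << 17) = 2566662564

2566662564


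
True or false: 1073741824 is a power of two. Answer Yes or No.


0b1000000000000000000000000000000. Only one bit set => Yes

Yes


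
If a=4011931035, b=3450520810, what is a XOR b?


4011931035 ^ 3450520810 = 579596657

579596657


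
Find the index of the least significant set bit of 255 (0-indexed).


0b11111111. Lowest set bit at position 0

0


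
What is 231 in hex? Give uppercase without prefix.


231 = E7 hex

E7


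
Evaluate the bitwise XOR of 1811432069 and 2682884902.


0b1101011111110000100001010000101 ^ 0b10011111111010011001001100100110 = 0b11110100000100011101000110100011 = 4094808483

4094808483


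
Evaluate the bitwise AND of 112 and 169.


0b1110000 & 0b10101001 = 0b100000 = 32

32


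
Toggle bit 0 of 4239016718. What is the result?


4239016718 ^ (1 << 0) = 4239016718 ^ 1 = 4239016719

4239016719


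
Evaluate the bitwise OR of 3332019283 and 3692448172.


0b11000110100110101001010001010011 | 0b11011100000101100100100110101100 = 0b11011110100111101101110111111111 = 3734953471

3734953471


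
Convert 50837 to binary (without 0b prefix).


50837 = 1100011010010101 in binary

1100011010010101


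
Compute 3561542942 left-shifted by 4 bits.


0b11010100010010001101010100011110 << 4 = 0b110101000100100011010101000111100000 = 56984687072

56984687072


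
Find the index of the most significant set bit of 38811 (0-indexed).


0b1001011110011011. Highest set bit at position 15

15


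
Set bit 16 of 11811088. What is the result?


11811088 | (1 << 16) = 11811088 | 65536 = 11876624

11876624


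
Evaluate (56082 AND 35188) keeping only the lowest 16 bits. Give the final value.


Step 1: 56082 & 35188 = 35088
Step 2: 35088 & 65535 = 35088

35088


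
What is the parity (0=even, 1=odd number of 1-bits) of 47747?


0b1011101010000011 has 8 ones => parity 0

0


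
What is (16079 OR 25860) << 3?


Step 1: 16079 | 25860 = 32719
Step 2: 32719 << 3 = 261752

261752


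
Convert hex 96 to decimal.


96 hex = 150 decimal

150


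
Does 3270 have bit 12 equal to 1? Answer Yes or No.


0b110011000110, bit 12 = 0. No

No


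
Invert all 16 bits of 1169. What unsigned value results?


1169 ^ 65535 = 64366

64366


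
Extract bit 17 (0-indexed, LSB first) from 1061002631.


0b111111001111011001110110000111, position 17 = 0

0


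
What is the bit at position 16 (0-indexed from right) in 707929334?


0b101010001100100010010011110110, position 16 = 0

0


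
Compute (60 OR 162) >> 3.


Step 1: 60 | 162 = 190
Step 2: 190 >> 3 = 23

23


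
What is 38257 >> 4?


0b1001010101110001 >> 4 = 0b100101010111 = 2391

2391


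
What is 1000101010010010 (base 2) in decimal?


1000101010010010 in decimal = 35474

35474


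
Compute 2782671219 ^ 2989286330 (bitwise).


0b10100101110111000011000101110011 ^ 0b10110010001011001110001110111010 = 0b10111111100001101001011001001 = 401658569

401658569


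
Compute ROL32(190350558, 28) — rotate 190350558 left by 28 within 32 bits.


Rotate 0b1011010110001000010011011110 left by 28 (32-bit) = 0b11100000101101011000100001001101 = 3769993293

3769993293


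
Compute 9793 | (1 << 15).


9793 | (1 << 15) = 9793 | 32768 = 42561

42561


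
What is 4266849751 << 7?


0b11111110010100101111010111010111 << 7 = 0b111111100101001011110101110101110000000 = 546156768128

546156768128


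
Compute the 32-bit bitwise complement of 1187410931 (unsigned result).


~0b1000110110001100111001111110011 = 0b10111001001110011000110000001100 = 3107556364 (32-bit unsigned)

3107556364


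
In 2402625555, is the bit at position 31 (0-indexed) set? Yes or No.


0b10001111001101010010100000010011, bit 31 = 1. Yes

Yes


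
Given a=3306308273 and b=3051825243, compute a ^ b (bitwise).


3306308273 ^ 3051825243 = 1895131882

1895131882


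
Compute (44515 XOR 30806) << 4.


Step 1: 44515 ^ 30806 = 54709
Step 2: 54709 << 4 = 875344

875344


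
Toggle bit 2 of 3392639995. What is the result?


3392639995 ^ (1 << 2) = 3392639995 ^ 4 = 3392639999

3392639999


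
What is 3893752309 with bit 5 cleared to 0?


3893752309 & ~(1 << 5) = 3893752277

3893752277


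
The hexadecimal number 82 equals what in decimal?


82 hex = 130 decimal

130


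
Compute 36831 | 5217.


0b1000111111011111 | 0b1010001100001 = 0b1001111111111111 = 40959

40959


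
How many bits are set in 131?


0b10000011 has 3 set bits

3


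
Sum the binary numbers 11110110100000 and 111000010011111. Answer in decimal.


11110110100000 + 111000010011111 = 1010111000111111 = 44607

44607


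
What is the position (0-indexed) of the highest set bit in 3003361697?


0b10110011000000111010100110100001. Highest set bit at position 31

31


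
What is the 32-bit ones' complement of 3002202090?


3002202090 ^ 4294967295 = 1292765205

1292765205


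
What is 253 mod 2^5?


253 & 31 = 29

29


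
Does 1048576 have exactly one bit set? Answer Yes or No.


0b100000000000000000000. Only one bit set => Yes

Yes


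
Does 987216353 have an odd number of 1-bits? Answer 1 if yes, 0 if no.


0b111010110101111011100111100001 has 19 ones => parity 1

1


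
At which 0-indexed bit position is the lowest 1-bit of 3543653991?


0b11010011001101111101111001100111. Lowest set bit at position 0

0


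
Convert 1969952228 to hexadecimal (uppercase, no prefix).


1969952228 = 756B15E4 hex

756B15E4


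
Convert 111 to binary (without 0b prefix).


111 = 1101111 in binary

1101111


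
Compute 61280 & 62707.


0b1110111101100000 & 0b1111010011110011 = 0b1110010001100000 = 58464

58464


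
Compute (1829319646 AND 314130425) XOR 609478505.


Step 1: 1829319646 & 314130425 = 603096
Step 2: 603096 ^ 609478505 = 609932465

609932465


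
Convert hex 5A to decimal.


5A hex = 90 decimal

90


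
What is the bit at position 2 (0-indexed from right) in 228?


0b11100100, position 2 = 1

1


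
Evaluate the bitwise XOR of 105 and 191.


0b1101001 ^ 0b10111111 = 0b11010110 = 214

214


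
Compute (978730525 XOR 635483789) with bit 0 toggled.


Step 1: 978730525 ^ 635483789 = 532056208
Step 2: 532056208 ^ (1 << 0) = 532056208 ^ 1 = 532056209

532056209


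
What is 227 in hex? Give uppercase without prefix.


227 = E3 hex

E3


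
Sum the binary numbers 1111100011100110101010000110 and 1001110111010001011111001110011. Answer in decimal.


1111100011100110101010000110 + 1001110111010001011111001110011 = 1011110011101110010100011111001 = 1584867577

1584867577


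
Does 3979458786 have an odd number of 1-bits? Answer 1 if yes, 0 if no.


0b11101101001100011011100011100010 has 17 ones => parity 1

1


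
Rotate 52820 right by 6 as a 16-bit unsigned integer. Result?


Rotate 0b1100111001010100 right by 6 (16-bit) = 0b101001100111001 = 21305

21305


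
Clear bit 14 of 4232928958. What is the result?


4232928958 & ~(1 << 14) = 4232912574

4232912574


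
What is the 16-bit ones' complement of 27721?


27721 ^ 65535 = 37814

37814


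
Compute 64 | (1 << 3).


64 | (1 << 3) = 64 | 8 = 72

72


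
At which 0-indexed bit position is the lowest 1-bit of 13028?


0b11001011100100. Lowest set bit at position 2

2


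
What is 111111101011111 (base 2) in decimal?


111111101011111 in decimal = 32607

32607


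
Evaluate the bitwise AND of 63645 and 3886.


0b1111100010011101 & 0b111100101110 = 0b100000001100 = 2060

2060


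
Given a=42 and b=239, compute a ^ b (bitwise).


42 ^ 239 = 197

197


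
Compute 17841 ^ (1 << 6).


17841 ^ (1 << 6) = 17841 ^ 64 = 17905

17905


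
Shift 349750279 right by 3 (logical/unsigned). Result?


0b10100110110001100010000000111 >> 3 = 0b10100110110001100010000000 = 43718784

43718784


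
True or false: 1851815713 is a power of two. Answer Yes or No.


0b1101110011000000111011100100001. Multiple bits set => No

No


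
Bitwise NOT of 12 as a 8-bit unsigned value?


~0b1100 = 0b11110011 = 243 (8-bit unsigned)

243


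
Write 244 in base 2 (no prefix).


244 = 11110100 in binary

11110100


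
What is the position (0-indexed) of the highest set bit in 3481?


0b110110011001. Highest set bit at position 11

11


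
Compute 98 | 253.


0b1100010 | 0b11111101 = 0b11111111 = 255

255


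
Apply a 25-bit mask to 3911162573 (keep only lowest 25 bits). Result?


3911162573 & 33554431 = 18848461

18848461


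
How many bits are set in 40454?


0b1001111000000110 has 7 set bits

7


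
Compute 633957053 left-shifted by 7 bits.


0b100101110010010110101010111101 << 7 = 0b1001011100100101101010101111010000000 = 81146502784

81146502784


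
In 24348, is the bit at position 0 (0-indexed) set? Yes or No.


0b101111100011100, bit 0 = 0. No

No


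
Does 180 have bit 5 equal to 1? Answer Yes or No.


0b10110100, bit 5 = 1. Yes

Yes


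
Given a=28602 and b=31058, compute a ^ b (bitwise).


28602 ^ 31058 = 5864

5864


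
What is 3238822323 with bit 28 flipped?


3238822323 ^ (1 << 28) = 3238822323 ^ 268435456 = 3507257779

3507257779


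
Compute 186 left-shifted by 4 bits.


0b10111010 << 4 = 0b101110100000 = 2976

2976


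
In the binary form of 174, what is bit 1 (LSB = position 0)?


0b10101110, position 1 = 1

1


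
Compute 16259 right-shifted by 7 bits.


0b11111110000011 >> 7 = 0b1111111 = 127

127


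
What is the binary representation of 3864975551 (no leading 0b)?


3864975551 = 11100110010111101101100010111111 in binary

11100110010111101101100010111111


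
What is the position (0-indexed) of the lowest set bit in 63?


0b111111. Lowest set bit at position 0

0


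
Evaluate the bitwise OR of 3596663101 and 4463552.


0b11010110011000001011100100111101 | 0b10001000001101111000000 = 0b11010110011001001011101111111101 = 3596925949

3596925949


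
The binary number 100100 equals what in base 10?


100100 in decimal = 36

36


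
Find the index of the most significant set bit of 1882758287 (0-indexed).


0b1110000001110001001110010001111. Highest set bit at position 30

30


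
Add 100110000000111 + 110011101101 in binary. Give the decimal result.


100110000000111 + 110011101101 = 101100011110100 = 22772

22772


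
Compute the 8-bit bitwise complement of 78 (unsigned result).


~0b1001110 = 0b10110001 = 177 (8-bit unsigned)

177


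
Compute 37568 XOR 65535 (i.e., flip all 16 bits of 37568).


37568 ^ 65535 = 27967

27967


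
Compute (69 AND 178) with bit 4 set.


Step 1: 69 & 178 = 0
Step 2: 0 | (1 << 4) = 0 | 16 = 16

16


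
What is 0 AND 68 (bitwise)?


0b0 & 0b1000100 = 0b0 = 0

0


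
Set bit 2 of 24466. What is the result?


24466 | (1 << 2) = 24466 | 4 = 24470

24470


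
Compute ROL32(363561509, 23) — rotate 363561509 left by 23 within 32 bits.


Rotate 0b10101101010111000001000100101 left by 23 (32-bit) = 0b10010100010101101010111000001 = 311088577

311088577


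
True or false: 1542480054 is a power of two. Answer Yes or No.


0b1011011111100000110000010110110. Multiple bits set => No

No


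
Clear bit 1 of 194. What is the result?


194 & ~(1 << 1) = 192

192


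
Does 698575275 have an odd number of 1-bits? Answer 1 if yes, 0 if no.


0b101001101000110110100110101011 has 16 ones => parity 0

0


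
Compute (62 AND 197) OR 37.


Step 1: 62 & 197 = 4
Step 2: 4 | 37 = 37

37


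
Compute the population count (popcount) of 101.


0b1100101 has 4 set bits

4


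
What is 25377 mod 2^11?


25377 & 2047 = 801

801


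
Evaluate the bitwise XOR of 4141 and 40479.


0b1000000101101 ^ 0b1001111000011111 = 0b1000111000110010 = 36402

36402


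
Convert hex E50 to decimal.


E50 hex = 3664 decimal

3664


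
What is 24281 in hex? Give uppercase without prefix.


24281 = 5ED9 hex

5ED9


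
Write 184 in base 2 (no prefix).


184 = 10111000 in binary

10111000


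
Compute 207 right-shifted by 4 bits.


0b11001111 >> 4 = 0b1100 = 12

12


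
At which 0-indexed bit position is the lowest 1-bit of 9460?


0b10010011110100. Lowest set bit at position 2

2


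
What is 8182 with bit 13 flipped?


8182 ^ (1 << 13) = 8182 ^ 8192 = 16374

16374


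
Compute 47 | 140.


0b101111 | 0b10001100 = 0b10101111 = 175

175


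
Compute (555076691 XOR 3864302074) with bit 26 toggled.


Step 1: 555076691 ^ 3864302074 = 3342949801
Step 2: 3342949801 ^ (1 << 26) = 3342949801 ^ 67108864 = 3275840937

3275840937


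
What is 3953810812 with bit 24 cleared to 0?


3953810812 & ~(1 << 24) = 3937033596

3937033596


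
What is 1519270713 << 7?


0b1011010100011100011101100111001 << 7 = 0b10110101000111000111011001110010000000 = 194466651264

194466651264


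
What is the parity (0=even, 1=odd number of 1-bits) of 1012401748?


0b111100010110000000011001010100 has 12 ones => parity 0

0


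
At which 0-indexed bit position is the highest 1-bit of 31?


0b11111. Highest set bit at position 4

4


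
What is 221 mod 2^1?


221 & 1 = 1

1


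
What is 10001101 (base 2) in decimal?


10001101 in decimal = 141

141


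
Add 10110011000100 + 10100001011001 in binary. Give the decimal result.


10110011000100 + 10100001011001 = 101010100011101 = 21789

21789


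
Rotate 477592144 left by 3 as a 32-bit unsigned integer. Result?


Rotate 0b11100011101110111101001010000 left by 3 (32-bit) = 0b11100011101110111101001010000000 = 3820737152

3820737152


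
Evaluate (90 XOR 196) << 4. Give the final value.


Step 1: 90 ^ 196 = 158
Step 2: 158 << 4 = 2528

2528


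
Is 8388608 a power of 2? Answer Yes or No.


0b100000000000000000000000. Only one bit set => Yes

Yes


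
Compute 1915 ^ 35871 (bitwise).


0b11101111011 ^ 0b1000110000011111 = 0b1000101101100100 = 35684

35684


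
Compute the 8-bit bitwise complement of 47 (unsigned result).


~0b101111 = 0b11010000 = 208 (8-bit unsigned)

208


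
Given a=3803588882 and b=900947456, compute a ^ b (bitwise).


3803588882 ^ 900947456 = 3607459602

3607459602


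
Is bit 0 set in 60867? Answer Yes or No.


0b1110110111000011, bit 0 = 1. Yes

Yes


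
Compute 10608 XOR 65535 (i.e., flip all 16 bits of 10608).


10608 ^ 65535 = 54927

54927


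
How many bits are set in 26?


0b11010 has 3 set bits

3


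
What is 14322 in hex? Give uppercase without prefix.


14322 = 37F2 hex

37F2


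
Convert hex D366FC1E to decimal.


D366FC1E hex = 3546741790 decimal

3546741790


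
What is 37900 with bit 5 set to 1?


37900 | (1 << 5) = 37900 | 32 = 37932

37932


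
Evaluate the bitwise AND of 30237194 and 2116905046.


0b1110011010110001000001010 & 0b1111110001011010110100001010110 = 0b11010110000000000010 = 876546

876546


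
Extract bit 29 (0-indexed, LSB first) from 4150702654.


0b11110111011001101011001000111110, position 29 = 1

1


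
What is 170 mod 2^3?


170 & 7 = 2

2


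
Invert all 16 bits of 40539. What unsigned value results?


40539 ^ 65535 = 24996

24996


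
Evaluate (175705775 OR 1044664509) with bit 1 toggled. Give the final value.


Step 1: 175705775 | 1044664509 = 1048403647
Step 2: 1048403647 ^ (1 << 1) = 1048403647 ^ 2 = 1048403645

1048403645


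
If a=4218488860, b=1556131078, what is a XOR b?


4218488860 ^ 1556131078 = 2813437210

2813437210


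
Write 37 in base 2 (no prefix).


37 = 100101 in binary

100101


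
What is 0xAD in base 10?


AD hex = 173 decimal

173


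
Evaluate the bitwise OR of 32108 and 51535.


0b111110101101100 | 0b1100100101001111 = 0b1111110101101111 = 64879

64879


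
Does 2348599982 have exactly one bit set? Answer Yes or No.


0b10001011111111001100101010101110. Multiple bits set => No

No


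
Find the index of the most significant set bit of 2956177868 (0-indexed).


0b10110000001100111011000111001100. Highest set bit at position 31

31


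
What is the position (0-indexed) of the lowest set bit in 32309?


0b111111000110101. Lowest set bit at position 0

0


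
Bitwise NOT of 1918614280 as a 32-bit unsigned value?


~0b1110010010110111011101100001000 = 0b10001101101001000100010011110111 = 2376353015 (32-bit unsigned)

2376353015


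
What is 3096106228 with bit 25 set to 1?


3096106228 | (1 << 25) = 3096106228 | 33554432 = 3129660660

3129660660


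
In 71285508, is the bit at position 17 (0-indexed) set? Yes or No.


0b100001111111011101100000100, bit 17 = 1. Yes

Yes


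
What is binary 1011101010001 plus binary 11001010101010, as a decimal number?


1011101010001 + 11001010101010 = 100100111111011 = 18939

18939


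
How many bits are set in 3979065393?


0b11101101001010111011100000110001 has 17 set bits

17


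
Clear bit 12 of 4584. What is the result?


4584 & ~(1 << 12) = 488

488


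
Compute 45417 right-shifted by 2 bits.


0b1011000101101001 >> 2 = 0b10110001011010 = 11354

11354


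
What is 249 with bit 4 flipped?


249 ^ (1 << 4) = 249 ^ 16 = 233

233


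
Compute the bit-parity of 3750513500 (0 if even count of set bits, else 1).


0b11011111100011000100101101011100 has 18 ones => parity 0

0


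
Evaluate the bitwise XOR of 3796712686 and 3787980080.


0b11100010010011010011110011101110 ^ 0b11100001110001111111110100110000 = 0b11100010101100000111011110 = 59425246

59425246


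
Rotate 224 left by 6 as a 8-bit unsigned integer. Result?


Rotate 0b11100000 left by 6 (8-bit) = 0b111000 = 56

56


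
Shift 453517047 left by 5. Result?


0b11011000010000001111011110111 << 5 = 0b1101100001000000111101111011100000 = 14512545504

14512545504


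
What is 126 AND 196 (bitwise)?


0b1111110 & 0b11000100 = 0b1000100 = 68

68


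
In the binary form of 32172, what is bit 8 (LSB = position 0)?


0b111110110101100, position 8 = 1

1


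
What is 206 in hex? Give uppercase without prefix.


206 = CE hex

CE


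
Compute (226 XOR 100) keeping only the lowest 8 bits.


Step 1: 226 ^ 100 = 134
Step 2: 134 & 255 = 134

134


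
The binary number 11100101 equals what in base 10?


11100101 in decimal = 229

229


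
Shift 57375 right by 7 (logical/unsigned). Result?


0b1110000000011111 >> 7 = 0b111000000 = 448

448


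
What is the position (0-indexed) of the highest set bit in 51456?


0b1100100100000000. Highest set bit at position 15

15


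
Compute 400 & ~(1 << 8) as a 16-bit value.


400 & ~(1 << 8) = 144

144


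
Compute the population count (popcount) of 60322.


0b1110101110100010 has 9 set bits

9


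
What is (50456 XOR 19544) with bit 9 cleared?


Step 1: 50456 ^ 19544 = 35136
Step 2: 35136 & ~(1 << 9) = 35136

35136


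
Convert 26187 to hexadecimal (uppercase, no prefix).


26187 = 664B hex

664B


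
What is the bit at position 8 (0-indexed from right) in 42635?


0b1010011010001011, position 8 = 0

0


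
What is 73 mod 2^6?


73 & 63 = 9

9


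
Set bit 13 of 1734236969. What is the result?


1734236969 | (1 << 13) = 1734236969 | 8192 = 1734245161

1734245161


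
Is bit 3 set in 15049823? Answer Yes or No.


0b111001011010010001011111, bit 3 = 1. Yes

Yes


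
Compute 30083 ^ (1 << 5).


30083 ^ (1 << 5) = 30083 ^ 32 = 30115

30115


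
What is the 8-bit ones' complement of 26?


26 ^ 255 = 229

229


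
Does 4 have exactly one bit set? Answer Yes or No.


0b100. Only one bit set => Yes

Yes


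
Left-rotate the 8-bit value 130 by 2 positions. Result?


Rotate 0b10000010 left by 2 (8-bit) = 0b1010 = 10

10


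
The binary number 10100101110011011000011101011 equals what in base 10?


10100101110011011000011101011 in decimal = 347713771

347713771


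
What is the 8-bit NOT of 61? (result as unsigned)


~0b111101 = 0b11000010 = 194 (8-bit unsigned)

194


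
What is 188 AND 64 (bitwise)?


0b10111100 & 0b1000000 = 0b0 = 0

0


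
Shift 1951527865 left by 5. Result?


0b1110100010100011111001110111001 << 5 = 0b111010001010001111100111011100100000 = 62448891680

62448891680


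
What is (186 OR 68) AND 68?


Step 1: 186 | 68 = 254
Step 2: 254 & 68 = 68

68


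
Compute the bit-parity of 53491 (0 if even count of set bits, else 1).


0b1101000011110011 has 9 ones => parity 1

1


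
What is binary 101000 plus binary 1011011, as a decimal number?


101000 + 1011011 = 10000011 = 131

131


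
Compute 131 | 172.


0b10000011 | 0b10101100 = 0b10101111 = 175

175


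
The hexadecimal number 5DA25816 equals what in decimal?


5DA25816 hex = 1570920470 decimal

1570920470


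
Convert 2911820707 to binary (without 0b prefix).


2911820707 = 10101101100011101101101110100011 in binary

10101101100011101101101110100011


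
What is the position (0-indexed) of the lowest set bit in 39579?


0b1001101010011011. Lowest set bit at position 0

0


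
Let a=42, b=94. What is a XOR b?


42 ^ 94 = 116

116


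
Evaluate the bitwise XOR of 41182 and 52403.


0b1010000011011110 ^ 0b1100110010110011 = 0b110110001101101 = 27757

27757


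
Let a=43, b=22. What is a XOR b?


43 ^ 22 = 61

61


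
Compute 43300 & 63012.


0b1010100100100100 & 0b1111011000100100 = 0b1010000000100100 = 40996

40996


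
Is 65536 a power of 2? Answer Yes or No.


0b10000000000000000. Only one bit set => Yes

Yes


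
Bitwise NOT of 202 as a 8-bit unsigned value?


~0b11001010 = 0b110101 = 53 (8-bit unsigned)

53


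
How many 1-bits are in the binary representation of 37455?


0b1001001001001111 has 8 set bits

8


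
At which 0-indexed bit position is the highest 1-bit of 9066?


0b10001101101010. Highest set bit at position 13

13


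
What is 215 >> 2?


0b11010111 >> 2 = 0b110101 = 53

53


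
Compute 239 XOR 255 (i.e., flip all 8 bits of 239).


239 ^ 255 = 16

16


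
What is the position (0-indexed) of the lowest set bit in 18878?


0b100100110111110. Lowest set bit at position 1

1


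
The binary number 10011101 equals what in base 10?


10011101 in decimal = 157

157


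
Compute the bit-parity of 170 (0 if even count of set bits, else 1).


0b10101010 has 4 ones => parity 0

0


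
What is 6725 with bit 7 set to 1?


6725 | (1 << 7) = 6725 | 128 = 6853

6853


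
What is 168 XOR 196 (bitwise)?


0b10101000 ^ 0b11000100 = 0b1101100 = 108

108


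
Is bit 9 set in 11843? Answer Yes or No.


0b10111001000011, bit 9 = 1. Yes

Yes


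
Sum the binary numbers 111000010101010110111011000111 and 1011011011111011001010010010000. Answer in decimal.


111000010101010110111011000111 + 1011011011111011001010010010000 = 10010011110100110000001101010111 = 2480079703

2480079703


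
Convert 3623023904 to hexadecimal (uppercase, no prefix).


3623023904 = D7F2F520 hex

D7F2F520


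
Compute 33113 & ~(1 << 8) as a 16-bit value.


33113 & ~(1 << 8) = 32857

32857


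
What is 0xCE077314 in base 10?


CE077314 hex = 3456594708 decimal

3456594708


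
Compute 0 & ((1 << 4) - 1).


0 & 15 = 0

0


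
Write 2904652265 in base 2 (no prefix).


2904652265 = 10101101001000010111100111101001 in binary

10101101001000010111100111101001


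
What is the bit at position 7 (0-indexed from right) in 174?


0b10101110, position 7 = 1

1


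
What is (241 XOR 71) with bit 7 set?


Step 1: 241 ^ 71 = 182
Step 2: 182 | (1 << 7) = 182 | 128 = 182

182


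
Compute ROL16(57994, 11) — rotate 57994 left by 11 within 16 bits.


Rotate 0b1110001010001010 left by 11 (16-bit) = 0b101011100010100 = 22292

22292


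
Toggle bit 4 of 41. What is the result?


41 ^ (1 << 4) = 41 ^ 16 = 57

57


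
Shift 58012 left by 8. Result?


0b1110001010011100 << 8 = 0b111000101001110000000000 = 14851072

14851072


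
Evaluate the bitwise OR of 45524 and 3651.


0b1011000111010100 | 0b111001000011 = 0b1011111111010111 = 49111

49111


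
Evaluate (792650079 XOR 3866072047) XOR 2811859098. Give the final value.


Step 1: 792650079 ^ 3866072047 = 3377558192
Step 2: 3377558192 ^ 2811859098 = 1858658858

1858658858


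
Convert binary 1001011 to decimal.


1001011 in decimal = 75

75


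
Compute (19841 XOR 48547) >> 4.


Step 1: 19841 ^ 48547 = 61474
Step 2: 61474 >> 4 = 3842

3842


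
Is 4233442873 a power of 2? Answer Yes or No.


0b11111100010101010011011000111001. Multiple bits set => No

No


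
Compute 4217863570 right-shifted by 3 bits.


0b11111011011001110111110110010010 >> 3 = 0b11111011011001110111110110010 = 527232946

527232946


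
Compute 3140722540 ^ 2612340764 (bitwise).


0b10111011001100111001111101101100 ^ 0b10011011101101010010100000011100 = 0b100000100001101011011101110000 = 545699696

545699696


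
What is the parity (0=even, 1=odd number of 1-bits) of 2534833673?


0b10010111000101100111111000001001 has 16 ones => parity 0

0


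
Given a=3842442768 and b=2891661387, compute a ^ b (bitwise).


3842442768 ^ 2891661387 = 1230784091

1230784091


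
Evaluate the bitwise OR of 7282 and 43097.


0b1110001110010 | 0b1010100001011001 = 0b1011110001111011 = 48251

48251


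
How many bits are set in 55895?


0b1101101001010111 has 10 set bits

10


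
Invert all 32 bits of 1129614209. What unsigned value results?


1129614209 ^ 4294967295 = 3165353086

3165353086


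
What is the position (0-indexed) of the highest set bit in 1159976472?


0b1000101001000111101011000011000. Highest set bit at position 30

30


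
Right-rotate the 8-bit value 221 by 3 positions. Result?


Rotate 0b11011101 right by 3 (8-bit) = 0b10111011 = 187

187


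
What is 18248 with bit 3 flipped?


18248 ^ (1 << 3) = 18248 ^ 8 = 18240

18240


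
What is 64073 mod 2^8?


64073 & 255 = 73

73


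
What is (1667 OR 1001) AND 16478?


Step 1: 1667 | 1001 = 2027
Step 2: 2027 & 16478 = 74

74


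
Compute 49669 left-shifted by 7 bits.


0b1100001000000101 << 7 = 0b11000010000001010000000 = 6357632

6357632


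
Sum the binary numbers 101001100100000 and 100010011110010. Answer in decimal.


101001100100000 + 100010011110010 = 1001100000010010 = 38930

38930


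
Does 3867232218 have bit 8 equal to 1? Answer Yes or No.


0b11100110100000010100011111011010, bit 8 = 1. Yes

Yes


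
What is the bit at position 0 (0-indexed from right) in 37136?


0b1001000100010000, position 0 = 0

0


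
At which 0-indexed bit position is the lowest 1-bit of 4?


0b100. Lowest set bit at position 2

2


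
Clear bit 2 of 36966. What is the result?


36966 & ~(1 << 2) = 36962

36962


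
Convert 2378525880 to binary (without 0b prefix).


2378525880 = 10001101110001010110110010111000 in binary

10001101110001010110110010111000


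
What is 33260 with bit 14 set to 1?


33260 | (1 << 14) = 33260 | 16384 = 49644

49644


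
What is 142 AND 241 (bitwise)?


0b10001110 & 0b11110001 = 0b10000000 = 128

128


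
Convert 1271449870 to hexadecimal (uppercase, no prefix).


1271449870 = 4BC8C90E hex

4BC8C90E


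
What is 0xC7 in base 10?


C7 hex = 199 decimal

199


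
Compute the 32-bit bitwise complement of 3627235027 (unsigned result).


~0b11011000001100110011011011010011 = 0b100111110011001100100100101100 = 667732268 (32-bit unsigned)

667732268


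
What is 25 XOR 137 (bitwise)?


0b11001 ^ 0b10001001 = 0b10010000 = 144

144


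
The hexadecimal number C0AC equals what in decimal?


C0AC hex = 49324 decimal

49324


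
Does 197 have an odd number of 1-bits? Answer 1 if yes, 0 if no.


0b11000101 has 4 ones => parity 0

0


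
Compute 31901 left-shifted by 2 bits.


0b111110010011101 << 2 = 0b11111001001110100 = 127604

127604


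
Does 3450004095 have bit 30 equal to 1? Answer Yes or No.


0b11001101101000101110001001111111, bit 30 = 1. Yes

Yes


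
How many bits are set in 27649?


0b110110000000001 has 5 set bits

5


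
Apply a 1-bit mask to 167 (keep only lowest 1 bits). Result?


167 & 1 = 1

1


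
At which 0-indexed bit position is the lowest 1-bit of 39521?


0b1001101001100001. Lowest set bit at position 0

0


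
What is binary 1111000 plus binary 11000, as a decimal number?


1111000 + 11000 = 10010000 = 144

144


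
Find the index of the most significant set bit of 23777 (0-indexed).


0b101110011100001. Highest set bit at position 14

14


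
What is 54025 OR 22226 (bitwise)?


0b1101001100001001 | 0b101011011010010 = 0b1101011111011011 = 55259

55259


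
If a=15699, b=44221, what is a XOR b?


15699 ^ 44221 = 37358

37358


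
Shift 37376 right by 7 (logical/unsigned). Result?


0b1001001000000000 >> 7 = 0b100100100 = 292

292
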